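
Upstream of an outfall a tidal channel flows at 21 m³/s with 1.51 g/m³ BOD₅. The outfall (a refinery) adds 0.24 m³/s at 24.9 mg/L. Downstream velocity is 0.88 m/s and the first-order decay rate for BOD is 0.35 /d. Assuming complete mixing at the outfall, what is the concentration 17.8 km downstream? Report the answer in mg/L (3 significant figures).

1.63 mg/L

After complete mixing, C₀ = (0.24·24.9 + 21·1.51) / 21.24 = 1.774 mg/L.
Travel time t = 1.78e+04 m / 0.88 m/s = 2.023e+04 s = 0.2341 d.
C = 1.774·exp(−0.35·0.2341) = 1.774·0.9213 = 1.635 mg/L.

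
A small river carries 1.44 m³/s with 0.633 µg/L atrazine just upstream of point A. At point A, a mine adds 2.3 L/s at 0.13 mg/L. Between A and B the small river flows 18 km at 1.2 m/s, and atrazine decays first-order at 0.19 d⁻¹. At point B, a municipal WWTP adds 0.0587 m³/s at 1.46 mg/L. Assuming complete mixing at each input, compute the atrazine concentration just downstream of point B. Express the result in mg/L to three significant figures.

0.633 µg/L = 0.000633 mg/L.
2.3 L/s = 0.0023 m³/s.
After input A: C = (1.44·0.000633 + 0.0023·0.13) / 1.442 = 0.0008393 mg/L.
Over the 18 km reach to input B (t = 1.5e+04 s = 0.1736 d), decay gives C = 0.0008393·exp(−0.19·0.1736) = 0.0008121 mg/L.
After input B: C = (1.442·0.0008121 + 0.0587·1.46) / 1.501 = 0.05788 mg/L.

0.0579 mg/L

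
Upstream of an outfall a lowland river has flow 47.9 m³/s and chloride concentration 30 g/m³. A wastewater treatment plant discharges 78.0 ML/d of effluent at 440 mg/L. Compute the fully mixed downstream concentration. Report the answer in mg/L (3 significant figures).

78.0 ML/d = 0.9028 m³/s.
Conservation of mass across the mixing zone: C = (0.9028·440 + 47.9·30) / (0.9028 + 47.9) = 1834/48.8 = 37.58 mg/L.

37.6 mg/L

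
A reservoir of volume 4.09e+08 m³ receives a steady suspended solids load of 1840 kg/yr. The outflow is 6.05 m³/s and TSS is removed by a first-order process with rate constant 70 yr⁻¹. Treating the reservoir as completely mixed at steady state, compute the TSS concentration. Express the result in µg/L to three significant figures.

0.0638 µg/L

Outflow Q = 6.05 m³/s × 3.156e+07 s/yr = 1.909e+08 m³/yr.
Steady-state CSTR mass balance: W = Q·C + k·V·C, so C = W/(Q + kV).
Q + kV = 1.909e+08 + 70·4.09e+08 = 2.882e+10 m³/yr.
C = 1840/2.882e+10 = 6.384e-08 kg/m³ = 6.384e-05 mg/L = 0.06384 µg/L.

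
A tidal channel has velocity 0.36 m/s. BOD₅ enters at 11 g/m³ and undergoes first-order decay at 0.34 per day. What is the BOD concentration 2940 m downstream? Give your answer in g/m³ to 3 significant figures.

10.7 g/m³

Travel time t = 2940 m / 0.36 m/s = 2940/0.36 = 8167 s = 0.09452 d.
First-order decay: C = 11·exp(−0.34·0.09452) = 11·0.9684 = 10.65 g/m³.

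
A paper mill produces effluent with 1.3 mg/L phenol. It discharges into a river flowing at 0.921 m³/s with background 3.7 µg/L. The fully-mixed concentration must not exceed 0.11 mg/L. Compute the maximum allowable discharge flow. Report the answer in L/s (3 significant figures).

3.7 µg/L = 0.0037 mg/L.
Mass balance at complete mixing: C_std·(Q_w + Q_r) = Q_w·C_e + Q_r·C_b.
Rearranging, Q_w = Q_r·(C_std − C_b)/(C_e − C_std) = 0.921·(0.11 − 0.0037) / (1.3 − 0.11) = 0.08227 m³/s.
= 82.27 L/s.

82.3 L/s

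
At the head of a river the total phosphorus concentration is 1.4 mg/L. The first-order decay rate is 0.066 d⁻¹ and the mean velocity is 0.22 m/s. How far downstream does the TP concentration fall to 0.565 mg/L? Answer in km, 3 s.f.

From C = C₀·e^(−kt), t = ln(C₀/C)/k = ln(1.4/0.565)/0.066 = 0.9074/0.066 = 13.75 d.
Distance = v·t = 0.22 m/s × 1.188e+06 s = 2.613e+05 m = 261.3 km.

261 km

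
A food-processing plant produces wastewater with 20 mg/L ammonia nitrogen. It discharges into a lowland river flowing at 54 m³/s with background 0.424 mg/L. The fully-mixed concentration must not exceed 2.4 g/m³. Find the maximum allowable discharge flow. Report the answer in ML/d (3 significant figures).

Mass balance at complete mixing: C_std·(Q_w + Q_r) = Q_w·C_e + Q_r·C_b.
Rearranging, Q_w = Q_r·(C_std − C_b)/(C_e − C_std) = 54·(2.4 − 0.424) / (20 − 2.4) = 6.063 m³/s.
= 523.8 ML/d.

524 ML/d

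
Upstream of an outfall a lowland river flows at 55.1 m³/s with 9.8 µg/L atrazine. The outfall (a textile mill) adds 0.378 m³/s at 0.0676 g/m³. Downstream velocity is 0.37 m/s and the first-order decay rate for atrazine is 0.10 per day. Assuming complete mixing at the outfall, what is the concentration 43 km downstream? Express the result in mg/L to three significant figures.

9.8 µg/L = 0.0098 mg/L.
After complete mixing, C₀ = (0.378·0.0676 + 55.1·0.0098) / 55.48 = 0.01019 mg/L.
Travel time t = 4.3e+04 m / 0.37 m/s = 1.162e+05 s = 1.345 d.
C = 0.01019·exp(−0.10·1.345) = 0.01019·0.8741 = 0.008911 mg/L.

0.00891 mg/L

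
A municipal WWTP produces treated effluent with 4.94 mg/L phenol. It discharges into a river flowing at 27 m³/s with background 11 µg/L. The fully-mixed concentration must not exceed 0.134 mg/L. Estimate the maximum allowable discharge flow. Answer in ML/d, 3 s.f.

11 µg/L = 0.011 mg/L.
Mass balance at complete mixing: C_std·(Q_w + Q_r) = Q_w·C_e + Q_r·C_b.
Rearranging, Q_w = Q_r·(C_std − C_b)/(C_e − C_std) = 27·(0.134 − 0.011) / (4.94 − 0.134) = 0.691 m³/s.
= 59.7 ML/d.

59.7 ML/d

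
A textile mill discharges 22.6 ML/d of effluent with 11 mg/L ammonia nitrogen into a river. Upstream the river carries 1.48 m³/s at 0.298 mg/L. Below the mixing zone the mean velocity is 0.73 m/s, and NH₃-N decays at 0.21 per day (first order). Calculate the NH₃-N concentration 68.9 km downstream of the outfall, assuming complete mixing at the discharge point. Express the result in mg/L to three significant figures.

1.51 mg/L

22.6 ML/d = 0.2616 m³/s.
After complete mixing, C₀ = (0.2616·11 + 1.48·0.298) / 1.742 = 1.905 mg/L.
Travel time t = 6.89e+04 m / 0.73 m/s = 9.438e+04 s = 1.092 d.
C = 1.905·exp(−0.21·1.092) = 1.905·0.795 = 1.515 mg/L.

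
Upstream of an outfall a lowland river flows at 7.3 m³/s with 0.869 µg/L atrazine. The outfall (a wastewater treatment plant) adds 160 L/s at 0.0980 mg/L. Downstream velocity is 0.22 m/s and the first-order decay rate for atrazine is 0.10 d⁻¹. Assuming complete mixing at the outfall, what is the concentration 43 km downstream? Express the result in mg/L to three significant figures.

0.00235 mg/L

160 L/s = 0.16 m³/s.
0.869 µg/L = 0.000869 mg/L.
After complete mixing, C₀ = (0.16·0.098 + 7.3·0.000869) / 7.46 = 0.002952 mg/L.
Travel time t = 4.3e+04 m / 0.22 m/s = 1.955e+05 s = 2.262 d.
C = 0.002952·exp(−0.10·2.262) = 0.002952·0.7975 = 0.002355 mg/L.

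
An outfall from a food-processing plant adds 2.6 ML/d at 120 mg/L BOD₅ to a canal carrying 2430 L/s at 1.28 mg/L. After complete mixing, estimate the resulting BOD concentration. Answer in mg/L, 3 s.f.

2.6 ML/d = 0.03009 m³/s.
2430 L/s = 2.43 m³/s.
Flow-weighted mixing gives C = (0.03009·120 + 2.43·1.28) / (0.03009 + 2.43) = 6.722/2.46 = 2.732 mg/L.

2.73 mg/L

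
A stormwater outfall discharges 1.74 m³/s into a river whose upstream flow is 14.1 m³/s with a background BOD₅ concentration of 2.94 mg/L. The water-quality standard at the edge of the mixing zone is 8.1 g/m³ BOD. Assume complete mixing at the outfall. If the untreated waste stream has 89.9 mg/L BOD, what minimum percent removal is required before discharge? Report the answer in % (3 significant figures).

Mass balance: 8.1·15.84 = 1.74·Cₑ + 14.1·2.94.
Cₑ = (128.3 − 41.45) / 1.74 = 49.91 mg/L.
Required removal = 1 − 49.91/89.9 = 44.48 %.

44.5 %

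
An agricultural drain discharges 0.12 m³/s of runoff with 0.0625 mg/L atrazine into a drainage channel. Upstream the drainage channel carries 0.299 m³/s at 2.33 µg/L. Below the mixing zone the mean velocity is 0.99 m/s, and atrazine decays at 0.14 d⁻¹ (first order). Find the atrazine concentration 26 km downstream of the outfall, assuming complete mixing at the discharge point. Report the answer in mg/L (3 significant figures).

0.0187 mg/L

2.33 µg/L = 0.00233 mg/L.
After complete mixing, C₀ = (0.12·0.0625 + 0.299·0.00233) / 0.419 = 0.01956 mg/L.
Travel time t = 2.6e+04 m / 0.99 m/s = 2.626e+04 s = 0.304 d.
C = 0.01956·exp(−0.14·0.304) = 0.01956·0.9583 = 0.01875 mg/L.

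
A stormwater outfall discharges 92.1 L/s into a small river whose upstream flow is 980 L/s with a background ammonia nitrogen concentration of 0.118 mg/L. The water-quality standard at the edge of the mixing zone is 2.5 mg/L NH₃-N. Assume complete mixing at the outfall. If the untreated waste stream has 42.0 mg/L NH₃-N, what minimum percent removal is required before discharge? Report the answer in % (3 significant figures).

92.1 L/s = 0.0921 m³/s.
980 L/s = 0.98 m³/s.
Mass balance: 2.5·1.072 = 0.0921·Cₑ + 0.98·0.118.
Cₑ = (2.68 − 0.1156) / 0.0921 = 27.85 mg/L.
Required removal = 1 − 27.85/42.0 = 33.7 %.

33.7 %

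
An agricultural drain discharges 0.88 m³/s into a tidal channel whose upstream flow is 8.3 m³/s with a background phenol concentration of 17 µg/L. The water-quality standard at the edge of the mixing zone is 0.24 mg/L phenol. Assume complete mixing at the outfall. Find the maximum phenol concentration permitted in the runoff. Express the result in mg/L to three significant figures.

2.34 mg/L

17 µg/L = 0.017 mg/L.
Mass balance: 0.24·9.18 = 0.88·Cₑ + 8.3·0.017.
Cₑ = (2.203 − 0.1411) / 0.88 = 2.343 mg/L.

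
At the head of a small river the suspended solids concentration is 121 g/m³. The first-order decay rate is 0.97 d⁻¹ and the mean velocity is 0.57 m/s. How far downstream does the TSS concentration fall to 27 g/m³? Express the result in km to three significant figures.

76.2 km

From C = C₀·e^(−kt), t = ln(C₀/C)/k = ln(121/27)/0.97 = 1.5/0.97 = 1.546 d.
Distance = v·t = 0.57 m/s × 1.336e+05 s = 7.615e+04 m = 76.15 km.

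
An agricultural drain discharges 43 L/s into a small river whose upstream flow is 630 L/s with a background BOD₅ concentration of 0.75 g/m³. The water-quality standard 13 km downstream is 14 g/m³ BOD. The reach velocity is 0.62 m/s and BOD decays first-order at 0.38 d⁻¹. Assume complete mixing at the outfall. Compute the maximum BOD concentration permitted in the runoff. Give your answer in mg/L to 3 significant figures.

229 mg/L

43 L/s = 0.043 m³/s.
630 L/s = 0.63 m³/s.
Travel time to the compliance point: t = 1.3e+04/0.62 = 2.097e+04 s = 0.2427 d; decay factor exp(−0.38·0.2427) = 0.9119.
So the concentration just after mixing may be at most 14/0.9119 = 15.35 mg/L.
Mass balance: 15.35·0.673 = 0.043·Cₑ + 0.63·0.75.
Cₑ = (10.33 − 0.4725) / 0.043 = 229.3 mg/L.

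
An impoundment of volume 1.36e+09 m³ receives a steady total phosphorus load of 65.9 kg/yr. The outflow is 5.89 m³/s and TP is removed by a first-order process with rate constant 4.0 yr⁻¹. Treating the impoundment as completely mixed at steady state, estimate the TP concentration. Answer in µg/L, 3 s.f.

Outflow Q = 5.89 m³/s × 3.156e+07 s/yr = 1.859e+08 m³/yr.
Steady-state CSTR mass balance: W = Q·C + k·V·C, so C = W/(Q + kV).
Q + kV = 1.859e+08 + 4.0·1.36e+09 = 5.626e+09 m³/yr.
C = 65.9/5.626e+09 = 1.171e-08 kg/m³ = 1.171e-05 mg/L = 0.01171 µg/L.

0.0117 µg/L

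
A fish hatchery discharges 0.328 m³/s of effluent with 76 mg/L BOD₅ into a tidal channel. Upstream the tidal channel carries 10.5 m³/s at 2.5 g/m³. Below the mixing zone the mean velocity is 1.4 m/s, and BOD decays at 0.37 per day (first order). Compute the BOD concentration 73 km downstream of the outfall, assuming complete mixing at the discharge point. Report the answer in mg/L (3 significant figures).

3.78 mg/L

After complete mixing, C₀ = (0.328·76 + 10.5·2.5) / 10.83 = 4.726 mg/L.
Travel time t = 7.3e+04 m / 1.4 m/s = 5.214e+04 s = 0.6035 d.
C = 4.726·exp(−0.37·0.6035) = 4.726·0.7999 = 3.781 mg/L.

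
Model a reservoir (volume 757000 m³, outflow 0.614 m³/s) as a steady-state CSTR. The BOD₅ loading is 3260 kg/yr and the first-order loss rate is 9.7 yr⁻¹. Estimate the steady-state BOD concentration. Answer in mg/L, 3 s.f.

Outflow Q = 0.614 m³/s × 3.156e+07 s/yr = 1.938e+07 m³/yr.
Steady-state CSTR mass balance: W = Q·C + k·V·C, so C = W/(Q + kV).
Q + kV = 1.938e+07 + 9.7·757000 = 2.672e+07 m³/yr.
C = 3260/2.672e+07 = 0.000122 kg/m³ = 0.122 mg/L.

0.122 mg/L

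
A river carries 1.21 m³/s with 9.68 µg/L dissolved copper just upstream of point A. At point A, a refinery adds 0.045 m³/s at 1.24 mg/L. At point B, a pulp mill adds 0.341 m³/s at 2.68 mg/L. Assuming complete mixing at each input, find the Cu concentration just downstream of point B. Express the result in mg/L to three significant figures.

9.68 µg/L = 0.00968 mg/L.
After input A: C = (1.21·0.00968 + 0.045·1.24) / 1.255 = 0.0538 mg/L.
After input B: C = (1.255·0.0538 + 0.341·2.68) / 1.596 = 0.6149 mg/L.

0.615 mg/L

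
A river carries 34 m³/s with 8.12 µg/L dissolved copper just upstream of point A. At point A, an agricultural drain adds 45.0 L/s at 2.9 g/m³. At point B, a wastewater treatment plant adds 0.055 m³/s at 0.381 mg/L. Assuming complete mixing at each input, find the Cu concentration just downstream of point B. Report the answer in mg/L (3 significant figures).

0.0125 mg/L

8.12 µg/L = 0.00812 mg/L.
45.0 L/s = 0.045 m³/s.
After input A: C = (34·0.00812 + 0.045·2.9) / 34.05 = 0.01194 mg/L.
After input B: C = (34.05·0.01194 + 0.055·0.381) / 34.1 = 0.01254 mg/L.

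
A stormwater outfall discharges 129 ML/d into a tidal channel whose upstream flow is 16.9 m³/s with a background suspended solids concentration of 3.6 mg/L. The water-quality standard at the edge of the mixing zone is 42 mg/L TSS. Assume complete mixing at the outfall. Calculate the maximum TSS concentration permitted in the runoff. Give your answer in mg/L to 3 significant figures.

477 mg/L

129 ML/d = 1.493 m³/s.
Mass balance: 42·18.39 = 1.493·Cₑ + 16.9·3.6.
Cₑ = (772.5 − 60.84) / 1.493 = 476.7 mg/L.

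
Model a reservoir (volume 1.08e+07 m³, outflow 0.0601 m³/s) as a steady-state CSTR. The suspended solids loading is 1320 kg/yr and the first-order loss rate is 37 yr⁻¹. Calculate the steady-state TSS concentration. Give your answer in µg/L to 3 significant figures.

3.29 µg/L

Outflow Q = 0.0601 m³/s × 3.156e+07 s/yr = 1.897e+06 m³/yr.
Steady-state CSTR mass balance: W = Q·C + k·V·C, so C = W/(Q + kV).
Q + kV = 1.897e+06 + 37·1.08e+07 = 4.015e+08 m³/yr.
C = 1320/4.015e+08 = 3.288e-06 kg/m³ = 0.003288 mg/L = 3.288 µg/L.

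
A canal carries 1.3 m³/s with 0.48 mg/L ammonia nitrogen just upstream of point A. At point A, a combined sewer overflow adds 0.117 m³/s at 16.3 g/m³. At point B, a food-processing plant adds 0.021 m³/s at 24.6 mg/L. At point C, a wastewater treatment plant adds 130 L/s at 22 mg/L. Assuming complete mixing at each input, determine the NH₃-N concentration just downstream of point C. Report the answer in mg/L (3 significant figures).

After input A: C = (1.3·0.48 + 0.117·16.3) / 1.417 = 1.786 mg/L.
After input B: C = (1.417·1.786 + 0.021·24.6) / 1.438 = 2.119 mg/L.
130 L/s = 0.13 m³/s.
After input C: C = (1.438·2.119 + 0.13·22) / 1.568 = 3.768 mg/L.

3.77 mg/L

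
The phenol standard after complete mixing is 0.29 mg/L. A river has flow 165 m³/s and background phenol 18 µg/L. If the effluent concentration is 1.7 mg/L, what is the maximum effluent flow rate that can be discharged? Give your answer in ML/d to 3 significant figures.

2750 ML/d

18 µg/L = 0.018 mg/L.
Mass balance at complete mixing: C_std·(Q_w + Q_r) = Q_w·C_e + Q_r·C_b.
Rearranging, Q_w = Q_r·(C_std − C_b)/(C_e − C_std) = 165·(0.29 − 0.018) / (1.7 − 0.29) = 31.83 m³/s.
= 2750 ML/d.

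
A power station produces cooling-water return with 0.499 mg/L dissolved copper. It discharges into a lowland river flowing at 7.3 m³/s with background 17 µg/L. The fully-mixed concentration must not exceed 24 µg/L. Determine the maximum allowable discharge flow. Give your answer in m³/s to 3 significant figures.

17 µg/L = 0.017 mg/L.
24 µg/L = 0.024 mg/L.
Mass balance at complete mixing: C_std·(Q_w + Q_r) = Q_w·C_e + Q_r·C_b.
Rearranging, Q_w = Q_r·(C_std − C_b)/(C_e − C_std) = 7.3·(0.024 − 0.017) / (0.499 − 0.024) = 0.1076 m³/s.

0.108 m³/s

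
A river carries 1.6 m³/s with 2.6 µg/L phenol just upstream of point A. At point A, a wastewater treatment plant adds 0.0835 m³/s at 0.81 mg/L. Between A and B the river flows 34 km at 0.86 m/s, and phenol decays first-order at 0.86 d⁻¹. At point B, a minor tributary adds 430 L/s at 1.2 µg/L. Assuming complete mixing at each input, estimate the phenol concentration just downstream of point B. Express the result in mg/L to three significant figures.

2.6 µg/L = 0.0026 mg/L.
After input A: C = (1.6·0.0026 + 0.0835·0.81) / 1.683 = 0.04265 mg/L.
Over the 34 km reach to input B (t = 3.953e+04 s = 0.4576 d), decay gives C = 0.04265·exp(−0.86·0.4576) = 0.02877 mg/L.
430 L/s = 0.43 m³/s.
1.2 µg/L = 0.0012 mg/L.
After input B: C = (1.683·0.02877 + 0.43·0.0012) / 2.114 = 0.02316 mg/L.

0.0232 mg/L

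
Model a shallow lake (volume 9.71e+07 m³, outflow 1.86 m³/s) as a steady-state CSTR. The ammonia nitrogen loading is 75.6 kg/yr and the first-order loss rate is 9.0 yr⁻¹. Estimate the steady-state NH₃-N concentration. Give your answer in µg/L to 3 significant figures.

0.0811 µg/L

Outflow Q = 1.86 m³/s × 3.156e+07 s/yr = 5.87e+07 m³/yr.
Steady-state CSTR mass balance: W = Q·C + k·V·C, so C = W/(Q + kV).
Q + kV = 5.87e+07 + 9.0·9.71e+07 = 9.326e+08 m³/yr.
C = 75.6/9.326e+08 = 8.106e-08 kg/m³ = 8.106e-05 mg/L = 0.08106 µg/L.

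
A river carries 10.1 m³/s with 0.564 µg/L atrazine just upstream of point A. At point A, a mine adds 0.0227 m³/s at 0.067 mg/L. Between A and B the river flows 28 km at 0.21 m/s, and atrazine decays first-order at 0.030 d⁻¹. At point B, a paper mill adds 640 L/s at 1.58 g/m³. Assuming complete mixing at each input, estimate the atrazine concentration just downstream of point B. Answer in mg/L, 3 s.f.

0.0946 mg/L

0.564 µg/L = 0.000564 mg/L.
After input A: C = (10.1·0.000564 + 0.0227·0.067) / 10.12 = 0.000713 mg/L.
Over the 28 km reach to input B (t = 1.333e+05 s = 1.543 d), decay gives C = 0.000713·exp(−0.030·1.543) = 0.0006807 mg/L.
640 L/s = 0.64 m³/s.
After input B: C = (10.12·0.0006807 + 0.64·1.58) / 10.76 = 0.09459 mg/L.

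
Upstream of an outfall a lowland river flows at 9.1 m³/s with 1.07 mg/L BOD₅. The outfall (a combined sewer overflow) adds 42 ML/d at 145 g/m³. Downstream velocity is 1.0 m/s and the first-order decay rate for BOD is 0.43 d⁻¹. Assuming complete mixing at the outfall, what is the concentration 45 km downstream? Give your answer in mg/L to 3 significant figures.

6.69 mg/L

42 ML/d = 0.4861 m³/s.
After complete mixing, C₀ = (0.4861·145 + 9.1·1.07) / 9.586 = 8.369 mg/L.
Travel time t = 4.5e+04 m / 1.0 m/s = 4.5e+04 s = 0.5208 d.
C = 8.369·exp(−0.43·0.5208) = 8.369·0.7993 = 6.689 mg/L.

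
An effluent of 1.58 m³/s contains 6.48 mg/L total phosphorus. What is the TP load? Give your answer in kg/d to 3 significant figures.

Mass flux = Q·C = 1.58 m³/s × 6.48 g/m³ = 10.24 g/s.
= 10.24 g/s × 86.4 = 884.6 kg/d.

885 kg/d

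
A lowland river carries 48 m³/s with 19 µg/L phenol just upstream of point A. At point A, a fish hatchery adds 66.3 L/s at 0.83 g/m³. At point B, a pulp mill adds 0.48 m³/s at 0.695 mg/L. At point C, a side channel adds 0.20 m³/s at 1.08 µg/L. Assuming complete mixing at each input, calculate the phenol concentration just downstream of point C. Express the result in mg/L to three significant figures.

0.0267 mg/L

19 µg/L = 0.019 mg/L.
66.3 L/s = 0.0663 m³/s.
After input A: C = (48·0.019 + 0.0663·0.83) / 48.07 = 0.02012 mg/L.
After input B: C = (48.07·0.02012 + 0.48·0.695) / 48.55 = 0.02679 mg/L.
1.08 µg/L = 0.00108 mg/L.
After input C: C = (48.55·0.02679 + 0.2·0.00108) / 48.75 = 0.02669 mg/L.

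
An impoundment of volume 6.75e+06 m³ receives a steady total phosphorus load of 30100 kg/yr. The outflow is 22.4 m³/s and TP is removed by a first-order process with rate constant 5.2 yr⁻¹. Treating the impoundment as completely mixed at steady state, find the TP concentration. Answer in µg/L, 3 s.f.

Outflow Q = 22.4 m³/s × 3.156e+07 s/yr = 7.069e+08 m³/yr.
Steady-state CSTR mass balance: W = Q·C + k·V·C, so C = W/(Q + kV).
Q + kV = 7.069e+08 + 5.2·6.75e+06 = 7.42e+08 m³/yr.
C = 30100/7.42e+08 = 4.057e-05 kg/m³ = 0.04057 mg/L = 40.57 µg/L.

40.6 µg/L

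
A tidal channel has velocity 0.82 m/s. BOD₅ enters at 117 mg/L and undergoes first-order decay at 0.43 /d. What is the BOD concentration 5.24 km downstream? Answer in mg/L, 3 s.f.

Travel time t = 5.24 km / 0.82 m/s = 5240/0.82 = 6390 s = 0.07396 d.
First-order decay: C = 117·exp(−0.43·0.07396) = 117·0.9687 = 113.3 mg/L.

113 mg/L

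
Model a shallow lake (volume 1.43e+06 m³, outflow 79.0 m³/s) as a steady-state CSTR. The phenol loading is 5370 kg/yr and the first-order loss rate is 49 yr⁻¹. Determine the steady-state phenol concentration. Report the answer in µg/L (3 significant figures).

Outflow Q = 79.0 m³/s × 3.156e+07 s/yr = 2.493e+09 m³/yr.
Steady-state CSTR mass balance: W = Q·C + k·V·C, so C = W/(Q + kV).
Q + kV = 2.493e+09 + 49·1.43e+06 = 2.563e+09 m³/yr.
C = 5370/2.563e+09 = 2.095e-06 kg/m³ = 0.002095 mg/L = 2.095 µg/L.

2.10 µg/L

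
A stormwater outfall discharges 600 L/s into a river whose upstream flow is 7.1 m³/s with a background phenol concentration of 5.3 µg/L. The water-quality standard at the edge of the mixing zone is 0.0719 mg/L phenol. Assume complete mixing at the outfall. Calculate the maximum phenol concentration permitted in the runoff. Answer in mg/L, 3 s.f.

600 L/s = 0.6 m³/s.
5.3 µg/L = 0.0053 mg/L.
Mass balance: 0.0719·7.7 = 0.6·Cₑ + 7.1·0.0053.
Cₑ = (0.5536 − 0.03763) / 0.6 = 0.86 mg/L.

0.860 mg/L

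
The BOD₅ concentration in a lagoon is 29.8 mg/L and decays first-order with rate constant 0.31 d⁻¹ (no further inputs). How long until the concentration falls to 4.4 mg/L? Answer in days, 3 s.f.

6.17 d

t = ln(C₀/C)/k = ln(29.8/4.4)/0.31 = 1.913/0.31 = 6.171 d.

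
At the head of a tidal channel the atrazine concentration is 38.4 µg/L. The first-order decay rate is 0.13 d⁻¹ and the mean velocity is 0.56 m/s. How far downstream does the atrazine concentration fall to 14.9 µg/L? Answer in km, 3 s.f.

352 km

From C = C₀·e^(−kt), t = ln(C₀/C)/k = ln(38.4/14.9)/0.13 = 0.9467/0.13 = 7.282 d.
Distance = v·t = 0.56 m/s × 6.292e+05 s = 3.523e+05 m = 352.3 km.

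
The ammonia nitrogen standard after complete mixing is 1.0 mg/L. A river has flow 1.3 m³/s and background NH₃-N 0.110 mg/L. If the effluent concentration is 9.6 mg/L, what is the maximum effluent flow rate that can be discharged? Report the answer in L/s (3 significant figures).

135 L/s

Mass balance at complete mixing: C_std·(Q_w + Q_r) = Q_w·C_e + Q_r·C_b.
Rearranging, Q_w = Q_r·(C_std − C_b)/(C_e − C_std) = 1.3·(1 − 0.11) / (9.6 − 1) = 0.1345 m³/s.
= 134.5 L/s.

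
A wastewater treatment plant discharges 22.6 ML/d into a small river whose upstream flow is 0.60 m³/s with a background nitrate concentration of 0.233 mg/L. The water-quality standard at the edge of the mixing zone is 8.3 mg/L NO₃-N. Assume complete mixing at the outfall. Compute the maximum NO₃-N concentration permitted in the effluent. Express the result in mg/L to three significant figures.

26.8 mg/L

22.6 ML/d = 0.2616 m³/s.
Mass balance: 8.3·0.8616 = 0.2616·Cₑ + 0.6·0.233.
Cₑ = (7.151 − 0.1398) / 0.2616 = 26.8 mg/L.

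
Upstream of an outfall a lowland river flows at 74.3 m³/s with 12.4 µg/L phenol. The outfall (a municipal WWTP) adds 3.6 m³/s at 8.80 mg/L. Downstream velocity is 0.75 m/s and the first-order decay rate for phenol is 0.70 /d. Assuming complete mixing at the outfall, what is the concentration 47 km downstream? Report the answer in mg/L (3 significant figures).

12.4 µg/L = 0.0124 mg/L.
After complete mixing, C₀ = (3.6·8.8 + 74.3·0.0124) / 77.9 = 0.4185 mg/L.
Travel time t = 4.7e+04 m / 0.75 m/s = 6.267e+04 s = 0.7253 d.
C = 0.4185·exp(−0.70·0.7253) = 0.4185·0.6019 = 0.2519 mg/L.

0.252 mg/L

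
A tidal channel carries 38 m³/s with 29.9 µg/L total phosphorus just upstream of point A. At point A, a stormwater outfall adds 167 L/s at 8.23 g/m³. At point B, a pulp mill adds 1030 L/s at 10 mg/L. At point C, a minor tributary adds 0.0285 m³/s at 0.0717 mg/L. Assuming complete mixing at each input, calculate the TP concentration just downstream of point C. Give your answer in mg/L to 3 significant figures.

29.9 µg/L = 0.0299 mg/L.
167 L/s = 0.167 m³/s.
After input A: C = (38·0.0299 + 0.167·8.23) / 38.17 = 0.06578 mg/L.
1030 L/s = 1.03 m³/s.
After input B: C = (38.17·0.06578 + 1.03·10) / 39.2 = 0.3268 mg/L.
After input C: C = (39.2·0.3268 + 0.0285·0.0717) / 39.23 = 0.3266 mg/L.

0.327 mg/L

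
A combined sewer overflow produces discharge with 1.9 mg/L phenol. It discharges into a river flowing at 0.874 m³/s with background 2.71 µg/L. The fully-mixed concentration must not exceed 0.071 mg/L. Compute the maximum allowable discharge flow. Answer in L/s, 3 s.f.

32.6 L/s

2.71 µg/L = 0.00271 mg/L.
Mass balance at complete mixing: C_std·(Q_w + Q_r) = Q_w·C_e + Q_r·C_b.
Rearranging, Q_w = Q_r·(C_std − C_b)/(C_e − C_std) = 0.874·(0.071 − 0.00271) / (1.9 − 0.071) = 0.03263 m³/s.
= 32.63 L/s.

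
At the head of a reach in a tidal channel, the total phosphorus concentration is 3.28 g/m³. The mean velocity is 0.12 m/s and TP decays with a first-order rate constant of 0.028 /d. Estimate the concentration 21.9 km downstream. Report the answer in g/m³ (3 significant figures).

3.09 g/m³

Travel time t = 21.9 km / 0.12 m/s = 2.19e+04/0.12 = 1.825e+05 s = 2.112 d.
First-order decay: C = 3.28·exp(−0.028·2.112) = 3.28·0.9426 = 3.092 g/m³.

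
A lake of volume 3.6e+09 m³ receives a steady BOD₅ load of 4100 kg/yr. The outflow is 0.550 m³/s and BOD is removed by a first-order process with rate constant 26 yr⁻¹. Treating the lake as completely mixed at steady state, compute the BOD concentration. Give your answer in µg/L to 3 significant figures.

Outflow Q = 0.550 m³/s × 3.156e+07 s/yr = 1.736e+07 m³/yr.
Steady-state CSTR mass balance: W = Q·C + k·V·C, so C = W/(Q + kV).
Q + kV = 1.736e+07 + 26·3.6e+09 = 9.362e+10 m³/yr.
C = 4100/9.362e+10 = 4.38e-08 kg/m³ = 4.38e-05 mg/L = 0.0438 µg/L.

0.0438 µg/L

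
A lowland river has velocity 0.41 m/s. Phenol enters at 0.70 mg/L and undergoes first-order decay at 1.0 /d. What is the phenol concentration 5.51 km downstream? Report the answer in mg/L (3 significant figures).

Travel time t = 5.51 km / 0.41 m/s = 5510/0.41 = 1.344e+04 s = 0.1555 d.
First-order decay: C = 0.70·exp(−1.0·0.1555) = 0.70·0.8559 = 0.5992 mg/L.

0.599 mg/L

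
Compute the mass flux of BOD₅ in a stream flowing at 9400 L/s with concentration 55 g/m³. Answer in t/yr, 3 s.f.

9400 L/s = 9.4 m³/s.
Mass flux = Q·C = 9.4 m³/s × 55 g/m³ = 517 g/s.
= 517 g/s × 31.56 = 1.632e+04 t/yr.

16300 t/yr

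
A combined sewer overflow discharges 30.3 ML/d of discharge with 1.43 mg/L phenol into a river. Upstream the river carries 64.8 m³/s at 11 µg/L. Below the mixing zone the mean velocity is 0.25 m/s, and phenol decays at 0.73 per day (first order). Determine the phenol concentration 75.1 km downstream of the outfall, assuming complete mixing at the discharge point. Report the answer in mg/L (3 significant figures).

0.00147 mg/L

30.3 ML/d = 0.3507 m³/s.
11 µg/L = 0.011 mg/L.
After complete mixing, C₀ = (0.3507·1.43 + 64.8·0.011) / 65.15 = 0.01864 mg/L.
Travel time t = 7.51e+04 m / 0.25 m/s = 3.004e+05 s = 3.477 d.
C = 0.01864·exp(−0.73·3.477) = 0.01864·0.07902 = 0.001473 mg/L.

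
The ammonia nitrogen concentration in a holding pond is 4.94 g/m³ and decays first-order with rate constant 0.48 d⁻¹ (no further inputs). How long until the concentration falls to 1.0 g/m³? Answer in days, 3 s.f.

3.33 d

t = ln(C₀/C)/k = ln(4.94/1.0)/0.48 = 1.597/0.48 = 3.328 d.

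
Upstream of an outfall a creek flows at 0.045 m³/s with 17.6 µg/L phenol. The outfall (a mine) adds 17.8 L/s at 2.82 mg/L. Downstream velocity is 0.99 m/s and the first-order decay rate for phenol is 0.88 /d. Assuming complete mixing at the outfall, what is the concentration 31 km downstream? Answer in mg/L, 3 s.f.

17.8 L/s = 0.0178 m³/s.
17.6 µg/L = 0.0176 mg/L.
After complete mixing, C₀ = (0.0178·2.82 + 0.045·0.0176) / 0.0628 = 0.8119 mg/L.
Travel time t = 3.1e+04 m / 0.99 m/s = 3.131e+04 s = 0.3624 d.
C = 0.8119·exp(−0.88·0.3624) = 0.8119·0.7269 = 0.5902 mg/L.

0.590 mg/L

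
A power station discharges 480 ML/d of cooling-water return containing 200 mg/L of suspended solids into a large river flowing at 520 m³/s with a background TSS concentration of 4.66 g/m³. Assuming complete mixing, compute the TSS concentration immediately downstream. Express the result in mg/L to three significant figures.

6.72 mg/L

480 ML/d = 5.556 m³/s.
Flow-weighted mixing gives C = (5.556·200 + 520·4.66) / (5.556 + 520) = 3534/525.6 = 6.725 mg/L.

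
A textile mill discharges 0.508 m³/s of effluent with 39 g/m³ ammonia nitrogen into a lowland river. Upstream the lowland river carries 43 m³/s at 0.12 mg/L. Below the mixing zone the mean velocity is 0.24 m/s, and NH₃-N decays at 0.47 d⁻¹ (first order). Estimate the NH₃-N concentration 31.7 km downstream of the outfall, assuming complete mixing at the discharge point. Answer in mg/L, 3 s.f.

0.280 mg/L

After complete mixing, C₀ = (0.508·39 + 43·0.12) / 43.51 = 0.574 mg/L.
Travel time t = 3.17e+04 m / 0.24 m/s = 1.321e+05 s = 1.529 d.
C = 0.574·exp(−0.47·1.529) = 0.574·0.4875 = 0.2798 mg/L.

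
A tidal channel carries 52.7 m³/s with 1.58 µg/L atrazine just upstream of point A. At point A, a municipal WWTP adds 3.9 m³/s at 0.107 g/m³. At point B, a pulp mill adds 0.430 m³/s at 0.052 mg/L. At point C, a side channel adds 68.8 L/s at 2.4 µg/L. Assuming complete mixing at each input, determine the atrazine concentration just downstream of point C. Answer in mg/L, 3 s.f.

0.00916 mg/L

1.58 µg/L = 0.00158 mg/L.
After input A: C = (52.7·0.00158 + 3.9·0.107) / 56.6 = 0.008844 mg/L.
After input B: C = (56.6·0.008844 + 0.43·0.052) / 57.03 = 0.009169 mg/L.
68.8 L/s = 0.0688 m³/s.
2.4 µg/L = 0.0024 mg/L.
After input C: C = (57.03·0.009169 + 0.0688·0.0024) / 57.1 = 0.009161 mg/L.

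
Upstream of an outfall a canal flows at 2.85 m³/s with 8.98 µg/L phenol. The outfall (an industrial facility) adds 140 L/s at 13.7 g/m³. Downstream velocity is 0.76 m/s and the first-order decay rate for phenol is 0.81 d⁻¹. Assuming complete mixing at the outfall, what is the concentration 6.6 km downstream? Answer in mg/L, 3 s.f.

0.599 mg/L

140 L/s = 0.14 m³/s.
8.98 µg/L = 0.00898 mg/L.
After complete mixing, C₀ = (0.14·13.7 + 2.85·0.00898) / 2.99 = 0.65 mg/L.
Travel time t = 6600 m / 0.76 m/s = 8684 s = 0.1005 d.
C = 0.65·exp(−0.81·0.1005) = 0.65·0.9218 = 0.5992 mg/L.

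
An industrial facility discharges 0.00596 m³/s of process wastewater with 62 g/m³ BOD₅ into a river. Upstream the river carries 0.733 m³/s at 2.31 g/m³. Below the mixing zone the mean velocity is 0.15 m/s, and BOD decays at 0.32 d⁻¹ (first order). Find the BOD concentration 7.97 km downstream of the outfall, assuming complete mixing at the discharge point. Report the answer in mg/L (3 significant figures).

After complete mixing, C₀ = (0.00596·62 + 0.733·2.31) / 0.739 = 2.791 mg/L.
Travel time t = 7970 m / 0.15 m/s = 5.313e+04 s = 0.615 d.
C = 2.791·exp(−0.32·0.615) = 2.791·0.8214 = 2.293 mg/L.

2.29 mg/L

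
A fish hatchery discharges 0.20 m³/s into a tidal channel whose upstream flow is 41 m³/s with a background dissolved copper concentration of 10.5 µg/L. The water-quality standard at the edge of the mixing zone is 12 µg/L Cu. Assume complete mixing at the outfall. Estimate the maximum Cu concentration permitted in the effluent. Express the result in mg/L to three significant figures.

10.5 µg/L = 0.0105 mg/L.
12 µg/L = 0.012 mg/L.
Mass balance: 0.012·41.2 = 0.2·Cₑ + 41·0.0105.
Cₑ = (0.4944 − 0.4305) / 0.2 = 0.3195 mg/L.

0.320 mg/L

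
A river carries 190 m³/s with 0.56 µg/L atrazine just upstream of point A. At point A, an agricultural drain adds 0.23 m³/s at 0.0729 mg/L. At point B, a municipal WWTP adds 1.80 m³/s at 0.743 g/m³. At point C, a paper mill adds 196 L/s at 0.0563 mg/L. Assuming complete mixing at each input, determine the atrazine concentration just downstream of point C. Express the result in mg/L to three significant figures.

0.56 µg/L = 0.00056 mg/L.
After input A: C = (190·0.00056 + 0.23·0.0729) / 190.2 = 0.0006475 mg/L.
After input B: C = (190.2·0.0006475 + 1.8·0.743) / 192 = 0.007606 mg/L.
196 L/s = 0.196 m³/s.
After input C: C = (192·0.007606 + 0.196·0.0563) / 192.2 = 0.007656 mg/L.

0.00766 mg/L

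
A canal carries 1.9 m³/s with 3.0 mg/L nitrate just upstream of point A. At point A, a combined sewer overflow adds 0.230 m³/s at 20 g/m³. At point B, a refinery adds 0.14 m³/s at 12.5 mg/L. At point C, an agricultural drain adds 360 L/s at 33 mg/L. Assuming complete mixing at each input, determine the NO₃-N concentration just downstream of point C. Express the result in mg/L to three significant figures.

9.10 mg/L

After input A: C = (1.9·3 + 0.23·20) / 2.13 = 4.836 mg/L.
After input B: C = (2.13·4.836 + 0.14·12.5) / 2.27 = 5.308 mg/L.
360 L/s = 0.36 m³/s.
After input C: C = (2.27·5.308 + 0.36·33) / 2.63 = 9.099 mg/L.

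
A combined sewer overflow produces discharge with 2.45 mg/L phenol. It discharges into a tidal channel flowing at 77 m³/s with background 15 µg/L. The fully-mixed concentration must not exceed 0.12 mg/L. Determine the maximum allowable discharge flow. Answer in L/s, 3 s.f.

3470 L/s

15 µg/L = 0.015 mg/L.
Mass balance at complete mixing: C_std·(Q_w + Q_r) = Q_w·C_e + Q_r·C_b.
Rearranging, Q_w = Q_r·(C_std − C_b)/(C_e − C_std) = 77·(0.12 − 0.015) / (2.45 − 0.12) = 3.47 m³/s.
= 3470 L/s.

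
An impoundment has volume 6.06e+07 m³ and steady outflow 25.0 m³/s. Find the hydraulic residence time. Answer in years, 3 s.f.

Q = 25.0 m³/s × 3.156e+07 s/yr = 7.889e+08 m³/yr.
Hydraulic residence time τ = V/Q = 6.06e+07/7.889e+08 = 0.07681 yr.

0.0768 yr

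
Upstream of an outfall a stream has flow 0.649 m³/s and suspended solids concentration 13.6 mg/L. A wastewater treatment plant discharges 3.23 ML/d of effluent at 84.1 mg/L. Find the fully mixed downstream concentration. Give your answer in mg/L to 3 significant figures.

17.4 mg/L

3.23 ML/d = 0.03738 m³/s.
By mass balance at complete mixing, C = (0.03738·84.1 + 0.649·13.6) / (0.03738 + 0.649) = 11.97/0.6864 = 17.44 mg/L.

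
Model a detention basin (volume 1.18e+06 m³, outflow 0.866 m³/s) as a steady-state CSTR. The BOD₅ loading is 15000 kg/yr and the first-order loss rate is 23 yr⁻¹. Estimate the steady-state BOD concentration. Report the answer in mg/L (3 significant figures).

Outflow Q = 0.866 m³/s × 3.156e+07 s/yr = 2.733e+07 m³/yr.
Steady-state CSTR mass balance: W = Q·C + k·V·C, so C = W/(Q + kV).
Q + kV = 2.733e+07 + 23·1.18e+06 = 5.447e+07 m³/yr.
C = 15000/5.447e+07 = 0.0002754 kg/m³ = 0.2754 mg/L.

0.275 mg/L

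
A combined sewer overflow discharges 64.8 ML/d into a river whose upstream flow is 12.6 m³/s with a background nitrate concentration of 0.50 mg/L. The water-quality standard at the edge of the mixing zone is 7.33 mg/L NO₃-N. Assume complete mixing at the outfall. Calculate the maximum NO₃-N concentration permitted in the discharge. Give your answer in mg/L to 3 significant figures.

64.8 ML/d = 0.75 m³/s.
Mass balance: 7.33·13.35 = 0.75·Cₑ + 12.6·0.5.
Cₑ = (97.86 − 6.3) / 0.75 = 122.1 mg/L.

122 mg/L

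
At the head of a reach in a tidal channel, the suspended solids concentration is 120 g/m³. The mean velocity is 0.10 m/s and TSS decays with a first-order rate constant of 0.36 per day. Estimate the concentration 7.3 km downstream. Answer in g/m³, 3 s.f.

Travel time t = 7.3 km / 0.10 m/s = 7300/0.10 = 7.3e+04 s = 0.8449 d.
First-order decay: C = 120·exp(−0.36·0.8449) = 120·0.7377 = 88.53 g/m³.

88.5 g/m³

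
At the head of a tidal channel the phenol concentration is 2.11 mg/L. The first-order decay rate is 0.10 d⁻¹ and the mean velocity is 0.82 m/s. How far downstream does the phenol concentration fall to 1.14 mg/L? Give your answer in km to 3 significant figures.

From C = C₀·e^(−kt), t = ln(C₀/C)/k = ln(2.11/1.14)/0.10 = 0.6157/0.10 = 6.157 d.
Distance = v·t = 0.82 m/s × 5.319e+05 s = 4.362e+05 m = 436.2 km.

436 km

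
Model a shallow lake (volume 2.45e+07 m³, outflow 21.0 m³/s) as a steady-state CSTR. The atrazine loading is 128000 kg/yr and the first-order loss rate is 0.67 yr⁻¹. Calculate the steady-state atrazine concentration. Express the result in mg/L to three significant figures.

Outflow Q = 21.0 m³/s × 3.156e+07 s/yr = 6.627e+08 m³/yr.
Steady-state CSTR mass balance: W = Q·C + k·V·C, so C = W/(Q + kV).
Q + kV = 6.627e+08 + 0.67·2.45e+07 = 6.791e+08 m³/yr.
C = 128000/6.791e+08 = 0.0001885 kg/m³ = 0.1885 mg/L.

0.188 mg/L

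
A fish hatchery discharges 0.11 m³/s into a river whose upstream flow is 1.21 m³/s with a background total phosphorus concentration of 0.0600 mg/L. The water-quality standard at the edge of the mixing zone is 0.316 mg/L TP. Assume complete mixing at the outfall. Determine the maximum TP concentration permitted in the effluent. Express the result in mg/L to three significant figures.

Mass balance: 0.316·1.32 = 0.11·Cₑ + 1.21·0.06.
Cₑ = (0.4171 − 0.0726) / 0.11 = 3.132 mg/L.

3.13 mg/L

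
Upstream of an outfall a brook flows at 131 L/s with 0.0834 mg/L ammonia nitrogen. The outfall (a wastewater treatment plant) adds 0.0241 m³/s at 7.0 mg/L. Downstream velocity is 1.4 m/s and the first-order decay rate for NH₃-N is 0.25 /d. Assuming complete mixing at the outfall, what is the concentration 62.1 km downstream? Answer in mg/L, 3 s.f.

131 L/s = 0.131 m³/s.
After complete mixing, C₀ = (0.0241·7 + 0.131·0.0834) / 0.1551 = 1.158 mg/L.
Travel time t = 6.21e+04 m / 1.4 m/s = 4.436e+04 s = 0.5134 d.
C = 1.158·exp(−0.25·0.5134) = 1.158·0.8795 = 1.019 mg/L.

1.02 mg/L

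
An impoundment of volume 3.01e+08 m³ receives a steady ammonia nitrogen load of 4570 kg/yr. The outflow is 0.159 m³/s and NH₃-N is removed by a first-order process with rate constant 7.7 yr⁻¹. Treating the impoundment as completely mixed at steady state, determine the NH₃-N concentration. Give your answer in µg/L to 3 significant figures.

Outflow Q = 0.159 m³/s × 3.156e+07 s/yr = 5.018e+06 m³/yr.
Steady-state CSTR mass balance: W = Q·C + k·V·C, so C = W/(Q + kV).
Q + kV = 5.018e+06 + 7.7·3.01e+08 = 2.323e+09 m³/yr.
C = 4570/2.323e+09 = 1.968e-06 kg/m³ = 0.001968 mg/L = 1.968 µg/L.

1.97 µg/L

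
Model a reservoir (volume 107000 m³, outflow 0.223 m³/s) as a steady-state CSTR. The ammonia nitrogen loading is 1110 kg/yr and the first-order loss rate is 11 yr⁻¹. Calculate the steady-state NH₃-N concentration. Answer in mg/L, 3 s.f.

Outflow Q = 0.223 m³/s × 3.156e+07 s/yr = 7.037e+06 m³/yr.
Steady-state CSTR mass balance: W = Q·C + k·V·C, so C = W/(Q + kV).
Q + kV = 7.037e+06 + 11·107000 = 8.214e+06 m³/yr.
C = 1110/8.214e+06 = 0.0001351 kg/m³ = 0.1351 mg/L.

0.135 mg/L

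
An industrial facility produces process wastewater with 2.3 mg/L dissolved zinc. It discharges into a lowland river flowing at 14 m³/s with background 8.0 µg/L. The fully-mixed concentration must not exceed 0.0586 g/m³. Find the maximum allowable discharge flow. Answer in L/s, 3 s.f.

316 L/s

8.0 µg/L = 0.008 mg/L.
Mass balance at complete mixing: C_std·(Q_w + Q_r) = Q_w·C_e + Q_r·C_b.
Rearranging, Q_w = Q_r·(C_std − C_b)/(C_e − C_std) = 14·(0.0586 − 0.008) / (2.3 − 0.0586) = 0.3161 m³/s.
= 316.1 L/s.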